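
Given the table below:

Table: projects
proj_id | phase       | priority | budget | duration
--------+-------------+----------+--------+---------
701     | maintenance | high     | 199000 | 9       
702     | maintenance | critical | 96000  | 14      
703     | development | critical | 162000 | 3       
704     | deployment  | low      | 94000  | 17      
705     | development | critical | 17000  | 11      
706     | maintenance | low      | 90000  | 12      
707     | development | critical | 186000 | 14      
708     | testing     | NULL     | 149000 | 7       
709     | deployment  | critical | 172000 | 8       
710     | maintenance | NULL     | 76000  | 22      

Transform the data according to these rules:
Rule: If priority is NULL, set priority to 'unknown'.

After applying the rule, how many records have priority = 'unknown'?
2

Step 1: Count records where priority IS NULL
Step 2: Found 2 records with NULL priority
Step 3: These records will have priority set to 'unknown'
Step 4: Records already having priority = 'unknown': 0
Step 5: Answer: 2 + 0 = 2 records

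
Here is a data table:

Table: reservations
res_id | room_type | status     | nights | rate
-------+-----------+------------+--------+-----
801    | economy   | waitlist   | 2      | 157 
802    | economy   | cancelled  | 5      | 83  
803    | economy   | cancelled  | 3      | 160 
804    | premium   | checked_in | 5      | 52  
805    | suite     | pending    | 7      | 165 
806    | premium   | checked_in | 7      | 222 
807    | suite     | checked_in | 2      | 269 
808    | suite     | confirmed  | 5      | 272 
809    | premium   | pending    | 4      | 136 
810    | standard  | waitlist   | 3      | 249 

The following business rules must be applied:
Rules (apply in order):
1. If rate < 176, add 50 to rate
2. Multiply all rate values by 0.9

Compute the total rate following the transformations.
1858.5

Step 1: Apply Rule 1 - Add 50 to records with rate < 176
  - 6 records affected: 753 + (6 × 50) = 1053
  - Unaffected records: 1012
  - Sum after Rule 1: 2065
Step 2: Apply Rule 2 - Multiply all by 0.9
  - 2065 × 0.9 = 1858.5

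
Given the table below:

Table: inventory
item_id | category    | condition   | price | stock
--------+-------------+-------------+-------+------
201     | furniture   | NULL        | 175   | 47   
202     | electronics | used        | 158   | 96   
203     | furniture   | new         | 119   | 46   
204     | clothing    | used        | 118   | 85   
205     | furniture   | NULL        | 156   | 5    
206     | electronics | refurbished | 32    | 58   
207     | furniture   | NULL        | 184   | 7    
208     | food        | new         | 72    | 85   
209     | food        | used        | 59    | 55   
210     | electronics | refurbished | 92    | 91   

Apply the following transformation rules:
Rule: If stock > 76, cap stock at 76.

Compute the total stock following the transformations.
522

Step 1: 4 records have stock > 76
Step 2: These records originally summed to 357
Step 3: After capping: 4 × 76 = 304
Step 4: Unaffected records sum: 218
Step 5: Final sum = 304 + 218 = 522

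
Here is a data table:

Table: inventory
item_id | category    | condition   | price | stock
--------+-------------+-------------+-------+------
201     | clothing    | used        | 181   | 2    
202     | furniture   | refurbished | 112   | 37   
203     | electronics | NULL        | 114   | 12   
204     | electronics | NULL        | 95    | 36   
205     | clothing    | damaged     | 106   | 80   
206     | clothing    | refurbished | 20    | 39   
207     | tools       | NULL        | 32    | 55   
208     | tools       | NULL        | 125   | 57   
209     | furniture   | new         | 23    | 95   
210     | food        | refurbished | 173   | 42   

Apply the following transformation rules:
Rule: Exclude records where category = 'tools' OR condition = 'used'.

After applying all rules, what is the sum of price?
643

Step 1: Find records where category = 'tools' OR condition = 'used'
Step 2: 3 records match, summing to 338
Step 3: Original sum: 981
Step 4: Remaining sum = 981 - 338 = 643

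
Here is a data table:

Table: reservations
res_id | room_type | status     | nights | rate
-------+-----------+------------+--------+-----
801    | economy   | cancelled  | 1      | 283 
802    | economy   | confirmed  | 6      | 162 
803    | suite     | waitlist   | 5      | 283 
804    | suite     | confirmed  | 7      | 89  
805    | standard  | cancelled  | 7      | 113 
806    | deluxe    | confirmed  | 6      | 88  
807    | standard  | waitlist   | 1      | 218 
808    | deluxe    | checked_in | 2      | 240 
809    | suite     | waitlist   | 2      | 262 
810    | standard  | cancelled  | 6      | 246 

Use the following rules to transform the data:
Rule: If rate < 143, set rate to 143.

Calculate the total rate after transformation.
2123

Step 1: 3 records have rate < 143
Step 2: These records originally summed to 290
Step 3: After setting to minimum: 3 × 143 = 429
Step 4: Unaffected records sum: 1694
Step 5: Final sum = 429 + 1694 = 2123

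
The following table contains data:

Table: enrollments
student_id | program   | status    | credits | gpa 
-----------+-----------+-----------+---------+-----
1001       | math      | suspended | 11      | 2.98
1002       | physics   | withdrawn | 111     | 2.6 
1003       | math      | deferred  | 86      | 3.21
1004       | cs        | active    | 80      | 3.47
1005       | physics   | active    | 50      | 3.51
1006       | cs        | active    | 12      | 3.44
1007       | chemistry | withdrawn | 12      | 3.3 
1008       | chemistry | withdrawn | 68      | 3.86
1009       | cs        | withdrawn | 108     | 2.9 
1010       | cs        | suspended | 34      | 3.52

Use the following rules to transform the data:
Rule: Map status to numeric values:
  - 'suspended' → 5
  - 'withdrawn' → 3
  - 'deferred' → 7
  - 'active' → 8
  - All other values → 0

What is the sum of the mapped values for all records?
53

Step 1: Apply mapping to each record
Step 2: Count by status:
  'suspended': 2 records × 5 = 10
  'withdrawn': 4 records × 3 = 12
  'deferred': 1 records × 7 = 7
  'active': 3 records × 8 = 24
Step 3: Sum all mapped values = 53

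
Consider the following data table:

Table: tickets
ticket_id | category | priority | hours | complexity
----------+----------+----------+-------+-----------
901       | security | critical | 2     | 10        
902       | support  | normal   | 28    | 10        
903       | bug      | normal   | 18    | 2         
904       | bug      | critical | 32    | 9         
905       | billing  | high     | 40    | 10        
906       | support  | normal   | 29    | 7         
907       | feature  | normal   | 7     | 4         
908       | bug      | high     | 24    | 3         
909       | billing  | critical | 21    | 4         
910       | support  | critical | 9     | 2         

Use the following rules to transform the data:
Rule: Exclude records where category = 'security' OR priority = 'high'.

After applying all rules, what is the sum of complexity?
38

Step 1: Find records where category = 'security' OR priority = 'high'
Step 2: 3 records match, summing to 23
Step 3: Original sum: 61
Step 4: Remaining sum = 61 - 23 = 38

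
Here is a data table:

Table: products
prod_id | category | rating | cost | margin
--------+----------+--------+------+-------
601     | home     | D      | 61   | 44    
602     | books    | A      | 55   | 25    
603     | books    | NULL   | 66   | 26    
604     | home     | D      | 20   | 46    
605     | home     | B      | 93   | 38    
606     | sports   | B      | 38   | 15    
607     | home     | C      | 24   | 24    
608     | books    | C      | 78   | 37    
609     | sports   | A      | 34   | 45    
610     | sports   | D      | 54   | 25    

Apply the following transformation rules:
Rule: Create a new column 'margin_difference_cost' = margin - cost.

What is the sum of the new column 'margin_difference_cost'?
-198

Step 1: For each record, compute margin - cost
Example calculations:
  44 - 61 = -17
  25 - 55 = -30
  26 - 66 = -40
  ...
Step 2: Sum all derived values
Step 3: Total = -198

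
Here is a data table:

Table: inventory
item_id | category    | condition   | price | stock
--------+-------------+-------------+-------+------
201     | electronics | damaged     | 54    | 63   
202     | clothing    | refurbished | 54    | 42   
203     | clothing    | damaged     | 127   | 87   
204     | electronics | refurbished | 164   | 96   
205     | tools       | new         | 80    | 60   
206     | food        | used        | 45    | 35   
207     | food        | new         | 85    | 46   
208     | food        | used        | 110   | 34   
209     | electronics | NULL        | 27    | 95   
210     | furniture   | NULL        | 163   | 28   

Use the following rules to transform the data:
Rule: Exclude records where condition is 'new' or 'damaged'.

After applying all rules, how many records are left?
6

Step 1: Count records to exclude
  - 2 (new) + 2 (damaged) = 4 records
Step 2: Total records: 10
Step 3: Remaining = 10 - 4 = 6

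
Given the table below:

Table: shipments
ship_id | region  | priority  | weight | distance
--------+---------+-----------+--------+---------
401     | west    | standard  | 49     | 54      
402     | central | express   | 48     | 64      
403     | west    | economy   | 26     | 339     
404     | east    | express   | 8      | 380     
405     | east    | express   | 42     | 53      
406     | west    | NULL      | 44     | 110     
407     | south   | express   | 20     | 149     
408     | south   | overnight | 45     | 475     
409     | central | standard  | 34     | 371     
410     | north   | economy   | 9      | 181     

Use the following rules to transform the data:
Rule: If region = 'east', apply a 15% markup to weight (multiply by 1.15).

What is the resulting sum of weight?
332.5

Step 1: Records with region = 'east' have total weight = 50
Step 2: Apply multiplier: 50 × 1.15 = 57.5
Step 3: Other records total: 275
Step 4: Final sum = 57.5 + 275 = 332.5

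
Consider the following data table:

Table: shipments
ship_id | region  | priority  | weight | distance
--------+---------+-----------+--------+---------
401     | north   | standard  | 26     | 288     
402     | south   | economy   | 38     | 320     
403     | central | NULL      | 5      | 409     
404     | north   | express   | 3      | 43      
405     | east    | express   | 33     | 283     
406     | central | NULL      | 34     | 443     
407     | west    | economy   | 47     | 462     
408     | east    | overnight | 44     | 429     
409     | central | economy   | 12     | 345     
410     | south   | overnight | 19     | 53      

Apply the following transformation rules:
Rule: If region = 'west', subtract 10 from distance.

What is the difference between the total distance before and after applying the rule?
10

Step 1: Original sum of distance = 3075
Step 2: 1 records have region = 'west'
Step 3: Each affected record changes by -10
Step 4: Total change = 1 × -10 = -10
Step 5: New sum = 3075 + -10 = 3065
Step 6: Difference = |3065 - 3075| = 10
        (Sum decreased by 10)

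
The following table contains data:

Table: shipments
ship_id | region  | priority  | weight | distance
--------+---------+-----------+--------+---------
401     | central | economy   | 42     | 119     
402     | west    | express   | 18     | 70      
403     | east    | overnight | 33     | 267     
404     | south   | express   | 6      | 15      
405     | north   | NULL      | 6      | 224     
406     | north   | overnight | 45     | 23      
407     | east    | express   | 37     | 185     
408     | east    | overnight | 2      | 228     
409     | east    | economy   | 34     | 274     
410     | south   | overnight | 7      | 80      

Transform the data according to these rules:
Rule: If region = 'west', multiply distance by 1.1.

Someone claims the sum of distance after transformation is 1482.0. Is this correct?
No, the correct result is 1492.0.

Step 1: Calculate the correct sum after transformation
Step 2: Apply multiplier 1.1 to records where region = 'west'
Step 3: Correct result = 1492.0
Step 4: Claimed result = 1482.0
Step 5: 1492.0 ≠ 1482.0
Conclusion: The claimed result is incorrect. The correct answer is 1492.0.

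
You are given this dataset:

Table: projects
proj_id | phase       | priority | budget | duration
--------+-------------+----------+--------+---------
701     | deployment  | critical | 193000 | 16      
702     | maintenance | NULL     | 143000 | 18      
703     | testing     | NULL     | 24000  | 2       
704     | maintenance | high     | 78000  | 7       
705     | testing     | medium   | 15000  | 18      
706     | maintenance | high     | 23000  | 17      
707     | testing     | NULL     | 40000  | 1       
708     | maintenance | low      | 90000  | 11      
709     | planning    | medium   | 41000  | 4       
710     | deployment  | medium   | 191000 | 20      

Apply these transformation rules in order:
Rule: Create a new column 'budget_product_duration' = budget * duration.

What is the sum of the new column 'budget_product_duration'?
11931000

Step 1: For each record, compute budget * duration
Example calculations:
  193000 * 16 = 3088000
  143000 * 18 = 2574000
  24000 * 2 = 48000
  ...
Step 2: Sum all derived values
Step 3: Total = 11931000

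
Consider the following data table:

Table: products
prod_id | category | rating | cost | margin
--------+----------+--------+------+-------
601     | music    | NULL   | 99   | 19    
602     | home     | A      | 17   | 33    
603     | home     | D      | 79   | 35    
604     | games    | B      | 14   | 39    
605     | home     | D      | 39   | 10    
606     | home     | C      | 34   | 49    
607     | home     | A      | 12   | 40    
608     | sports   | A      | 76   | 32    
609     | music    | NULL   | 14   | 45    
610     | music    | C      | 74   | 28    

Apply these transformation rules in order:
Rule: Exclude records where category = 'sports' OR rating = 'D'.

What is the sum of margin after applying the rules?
253

Step 1: Find records where category = 'sports' OR rating = 'D'
Step 2: 3 records match, summing to 77
Step 3: Original sum: 330
Step 4: Remaining sum = 330 - 77 = 253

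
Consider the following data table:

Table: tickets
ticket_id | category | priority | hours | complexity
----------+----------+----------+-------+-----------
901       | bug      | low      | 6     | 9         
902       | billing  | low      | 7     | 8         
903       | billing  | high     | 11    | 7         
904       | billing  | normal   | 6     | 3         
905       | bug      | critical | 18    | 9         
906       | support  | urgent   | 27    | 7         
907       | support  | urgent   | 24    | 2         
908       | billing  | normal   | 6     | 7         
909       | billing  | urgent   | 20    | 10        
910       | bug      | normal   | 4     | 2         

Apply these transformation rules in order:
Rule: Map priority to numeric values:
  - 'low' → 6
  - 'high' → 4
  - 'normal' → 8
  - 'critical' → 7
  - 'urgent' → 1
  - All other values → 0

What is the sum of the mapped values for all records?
50

Step 1: Apply mapping to each record
Step 2: Count by status:
  'low': 2 records × 6 = 12
  'high': 1 records × 4 = 4
  'normal': 3 records × 8 = 24
  'critical': 1 records × 7 = 7
  'urgent': 3 records × 1 = 3
Step 3: Sum all mapped values = 50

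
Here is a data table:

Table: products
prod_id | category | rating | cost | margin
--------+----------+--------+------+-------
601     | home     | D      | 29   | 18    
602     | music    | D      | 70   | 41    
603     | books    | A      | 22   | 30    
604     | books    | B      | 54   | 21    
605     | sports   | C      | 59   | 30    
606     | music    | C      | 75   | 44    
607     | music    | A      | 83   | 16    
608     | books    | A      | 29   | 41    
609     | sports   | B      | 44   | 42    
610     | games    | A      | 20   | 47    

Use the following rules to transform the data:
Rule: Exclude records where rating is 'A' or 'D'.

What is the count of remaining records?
4

Step 1: Count records to exclude
  - 4 (A) + 2 (D) = 6 records
Step 2: Total records: 10
Step 3: Remaining = 10 - 6 = 4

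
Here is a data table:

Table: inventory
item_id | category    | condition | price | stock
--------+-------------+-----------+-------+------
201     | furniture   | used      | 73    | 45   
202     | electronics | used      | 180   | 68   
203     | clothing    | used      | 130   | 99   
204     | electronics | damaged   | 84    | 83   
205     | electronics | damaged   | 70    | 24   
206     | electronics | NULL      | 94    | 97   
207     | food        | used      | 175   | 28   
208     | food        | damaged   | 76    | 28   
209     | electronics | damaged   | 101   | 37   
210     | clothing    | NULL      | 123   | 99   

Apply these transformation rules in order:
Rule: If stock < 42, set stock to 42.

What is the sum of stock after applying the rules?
659

Step 1: 4 records have stock < 42
Step 2: These records originally summed to 117
Step 3: After setting to minimum: 4 × 42 = 168
Step 4: Unaffected records sum: 491
Step 5: Final sum = 168 + 491 = 659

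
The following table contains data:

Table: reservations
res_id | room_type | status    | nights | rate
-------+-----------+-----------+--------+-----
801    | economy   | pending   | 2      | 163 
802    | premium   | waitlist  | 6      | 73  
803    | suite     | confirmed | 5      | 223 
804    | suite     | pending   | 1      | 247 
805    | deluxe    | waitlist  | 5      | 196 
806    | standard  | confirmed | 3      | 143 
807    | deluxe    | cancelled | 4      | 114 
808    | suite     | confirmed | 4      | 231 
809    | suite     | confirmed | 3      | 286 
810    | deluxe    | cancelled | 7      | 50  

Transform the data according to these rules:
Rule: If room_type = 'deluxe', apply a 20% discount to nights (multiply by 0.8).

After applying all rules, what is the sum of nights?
36.8

Step 1: Records with room_type = 'deluxe' have total nights = 16
Step 2: Apply multiplier: 16 × 0.8 = 12.8
Step 3: Other records total: 24
Step 4: Final sum = 12.8 + 24 = 36.8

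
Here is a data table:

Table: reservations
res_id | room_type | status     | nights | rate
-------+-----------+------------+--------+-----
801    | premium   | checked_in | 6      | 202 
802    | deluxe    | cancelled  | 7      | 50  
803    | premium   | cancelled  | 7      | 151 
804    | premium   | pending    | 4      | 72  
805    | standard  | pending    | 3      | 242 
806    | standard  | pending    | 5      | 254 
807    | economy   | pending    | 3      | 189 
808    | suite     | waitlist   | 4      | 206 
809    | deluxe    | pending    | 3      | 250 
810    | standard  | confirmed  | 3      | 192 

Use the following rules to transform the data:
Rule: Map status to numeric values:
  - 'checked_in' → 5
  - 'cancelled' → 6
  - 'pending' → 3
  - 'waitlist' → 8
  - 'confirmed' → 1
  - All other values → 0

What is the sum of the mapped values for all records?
41

Step 1: Apply mapping to each record
Step 2: Count by status:
  'checked_in': 1 records × 5 = 5
  'cancelled': 2 records × 6 = 12
  'pending': 5 records × 3 = 15
  'waitlist': 1 records × 8 = 8
  'confirmed': 1 records × 1 = 1
Step 3: Sum all mapped values = 41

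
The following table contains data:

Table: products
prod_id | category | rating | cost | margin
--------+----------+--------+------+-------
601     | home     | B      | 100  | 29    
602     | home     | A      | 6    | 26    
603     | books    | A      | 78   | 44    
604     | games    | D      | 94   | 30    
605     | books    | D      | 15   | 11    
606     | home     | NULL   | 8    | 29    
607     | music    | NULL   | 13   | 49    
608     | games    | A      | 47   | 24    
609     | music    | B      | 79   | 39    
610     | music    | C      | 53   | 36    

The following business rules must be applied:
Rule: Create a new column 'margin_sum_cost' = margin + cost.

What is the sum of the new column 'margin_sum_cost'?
810

Step 1: For each record, compute margin + cost
Example calculations:
  29 + 100 = 129
  26 + 6 = 32
  44 + 78 = 122
  ...
Step 2: Sum all derived values
Step 3: Total = 810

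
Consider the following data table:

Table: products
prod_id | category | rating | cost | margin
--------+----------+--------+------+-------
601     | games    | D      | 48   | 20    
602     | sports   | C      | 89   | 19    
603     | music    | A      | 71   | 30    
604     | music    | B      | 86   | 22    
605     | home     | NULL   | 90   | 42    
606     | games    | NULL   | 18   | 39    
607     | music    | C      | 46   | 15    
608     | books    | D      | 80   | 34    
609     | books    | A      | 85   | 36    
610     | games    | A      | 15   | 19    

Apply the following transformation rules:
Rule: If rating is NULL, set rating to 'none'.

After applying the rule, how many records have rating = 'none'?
2

Step 1: Count records where rating IS NULL
Step 2: Found 2 records with NULL rating
Step 3: These records will have rating set to 'none'
Step 4: Records already having rating = 'none': 0
Step 5: Answer: 2 + 0 = 2 records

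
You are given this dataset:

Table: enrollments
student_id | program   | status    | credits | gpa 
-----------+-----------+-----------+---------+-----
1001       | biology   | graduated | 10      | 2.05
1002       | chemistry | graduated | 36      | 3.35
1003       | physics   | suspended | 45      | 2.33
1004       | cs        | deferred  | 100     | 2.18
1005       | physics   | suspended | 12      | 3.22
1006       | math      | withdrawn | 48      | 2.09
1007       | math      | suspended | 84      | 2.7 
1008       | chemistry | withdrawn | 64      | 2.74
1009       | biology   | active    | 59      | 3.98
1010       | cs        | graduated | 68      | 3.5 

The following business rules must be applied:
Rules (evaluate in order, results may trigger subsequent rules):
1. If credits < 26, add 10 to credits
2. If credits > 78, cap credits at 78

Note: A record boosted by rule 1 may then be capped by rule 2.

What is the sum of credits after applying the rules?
518

Step 1: Apply rule 1 to records with credits < 26
  - 2 records get bonus of 10
  - Of these, 0 records then exceed 78 and get capped
Step 2: Apply rule 2 to records with credits > 78
  - 2 records (original) are capped
Step 3: Calculate final sum = 518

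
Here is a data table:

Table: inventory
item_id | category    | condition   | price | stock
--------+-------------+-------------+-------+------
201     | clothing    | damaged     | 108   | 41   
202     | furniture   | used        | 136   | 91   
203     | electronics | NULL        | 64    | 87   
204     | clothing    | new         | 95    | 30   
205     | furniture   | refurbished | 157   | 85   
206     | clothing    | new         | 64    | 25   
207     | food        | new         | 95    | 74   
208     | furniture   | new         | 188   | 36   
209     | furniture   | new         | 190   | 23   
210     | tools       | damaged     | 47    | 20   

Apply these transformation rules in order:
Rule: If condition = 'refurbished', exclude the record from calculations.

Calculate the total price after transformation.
987

Step 1: Identify records where condition = 'refurbished'
Step 2: The excluded records sum to 157
Step 3: Original total price = 1144
Step 4: Remaining total = 1144 - 157 = 987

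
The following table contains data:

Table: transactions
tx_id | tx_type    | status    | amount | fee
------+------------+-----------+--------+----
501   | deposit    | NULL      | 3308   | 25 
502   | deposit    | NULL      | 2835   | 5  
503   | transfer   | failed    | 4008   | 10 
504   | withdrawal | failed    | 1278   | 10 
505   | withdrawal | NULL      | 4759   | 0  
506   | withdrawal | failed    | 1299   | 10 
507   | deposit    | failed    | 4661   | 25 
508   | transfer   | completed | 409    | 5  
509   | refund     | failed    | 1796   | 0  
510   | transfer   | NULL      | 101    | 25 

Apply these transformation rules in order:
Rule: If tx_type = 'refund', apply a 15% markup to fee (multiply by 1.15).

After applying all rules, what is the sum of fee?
115.0

Step 1: Records with tx_type = 'refund' have total fee = 0
Step 2: Apply multiplier: 0 × 1.15 = 0.0
Step 3: Other records total: 115
Step 4: Final sum = 0.0 + 115 = 115.0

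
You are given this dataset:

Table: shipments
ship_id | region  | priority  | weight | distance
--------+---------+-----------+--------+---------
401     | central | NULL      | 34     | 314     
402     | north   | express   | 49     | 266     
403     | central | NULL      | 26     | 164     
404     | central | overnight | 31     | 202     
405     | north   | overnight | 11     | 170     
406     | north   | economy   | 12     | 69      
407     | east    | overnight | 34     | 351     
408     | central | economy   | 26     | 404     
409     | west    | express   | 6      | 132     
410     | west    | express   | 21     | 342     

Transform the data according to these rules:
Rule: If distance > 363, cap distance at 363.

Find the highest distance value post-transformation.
363

Step 1: Original maximum distance = 404
Step 2: Apply cap at 363
Step 3: 1 records had distance > 363 and were capped
Step 4: Maximum after transformation = 363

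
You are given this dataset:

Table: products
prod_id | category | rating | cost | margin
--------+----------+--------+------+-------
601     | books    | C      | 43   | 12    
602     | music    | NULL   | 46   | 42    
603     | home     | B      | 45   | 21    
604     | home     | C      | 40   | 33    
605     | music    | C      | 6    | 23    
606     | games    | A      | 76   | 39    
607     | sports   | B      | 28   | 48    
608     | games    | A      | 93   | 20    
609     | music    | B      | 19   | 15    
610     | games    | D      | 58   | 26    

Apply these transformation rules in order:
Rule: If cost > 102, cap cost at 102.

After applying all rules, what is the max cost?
93

Step 1: Original maximum cost = 93
Step 2: Check cap of 102 against maximum
Step 3: No records exceed the cap (max 93 <= cap 102), so no capping applies
Step 4: Maximum after transformation = 93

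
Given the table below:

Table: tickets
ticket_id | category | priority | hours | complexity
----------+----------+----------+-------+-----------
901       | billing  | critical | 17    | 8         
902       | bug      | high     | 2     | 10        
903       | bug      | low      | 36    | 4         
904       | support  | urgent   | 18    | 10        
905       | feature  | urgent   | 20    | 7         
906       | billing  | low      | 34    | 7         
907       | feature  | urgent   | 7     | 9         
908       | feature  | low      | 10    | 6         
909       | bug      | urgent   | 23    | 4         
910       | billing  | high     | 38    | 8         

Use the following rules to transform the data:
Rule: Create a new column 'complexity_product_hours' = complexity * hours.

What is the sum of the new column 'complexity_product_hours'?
1377

Step 1: For each record, compute complexity * hours
Example calculations:
  8 * 17 = 136
  10 * 2 = 20
  4 * 36 = 144
  ...
Step 2: Sum all derived values
Step 3: Total = 1377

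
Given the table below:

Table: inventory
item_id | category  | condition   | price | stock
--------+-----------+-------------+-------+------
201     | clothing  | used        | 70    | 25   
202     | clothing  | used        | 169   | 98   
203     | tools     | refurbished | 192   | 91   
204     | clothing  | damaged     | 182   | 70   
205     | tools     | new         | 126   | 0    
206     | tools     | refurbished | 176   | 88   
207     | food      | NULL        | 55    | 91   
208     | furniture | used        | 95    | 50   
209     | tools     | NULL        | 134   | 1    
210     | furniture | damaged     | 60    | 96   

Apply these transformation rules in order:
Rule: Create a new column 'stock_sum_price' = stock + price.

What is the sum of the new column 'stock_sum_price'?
1869

Step 1: For each record, compute stock + price
Example calculations:
  25 + 70 = 95
  98 + 169 = 267
  91 + 192 = 283
  ...
Step 2: Sum all derived values
Step 3: Total = 1869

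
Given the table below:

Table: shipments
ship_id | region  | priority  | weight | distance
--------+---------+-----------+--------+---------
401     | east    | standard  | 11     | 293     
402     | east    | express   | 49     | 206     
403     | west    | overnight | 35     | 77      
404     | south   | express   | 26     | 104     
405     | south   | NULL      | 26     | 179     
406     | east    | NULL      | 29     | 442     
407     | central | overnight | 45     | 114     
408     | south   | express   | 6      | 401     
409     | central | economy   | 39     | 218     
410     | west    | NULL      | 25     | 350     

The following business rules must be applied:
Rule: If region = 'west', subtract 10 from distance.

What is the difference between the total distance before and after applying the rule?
20

Step 1: Original sum of distance = 2384
Step 2: 2 records have region = 'west'
Step 3: Each affected record changes by -10
Step 4: Total change = 2 × -10 = -20
Step 5: New sum = 2384 + -20 = 2364
Step 6: Difference = |2364 - 2384| = 20
        (Sum decreased by 20)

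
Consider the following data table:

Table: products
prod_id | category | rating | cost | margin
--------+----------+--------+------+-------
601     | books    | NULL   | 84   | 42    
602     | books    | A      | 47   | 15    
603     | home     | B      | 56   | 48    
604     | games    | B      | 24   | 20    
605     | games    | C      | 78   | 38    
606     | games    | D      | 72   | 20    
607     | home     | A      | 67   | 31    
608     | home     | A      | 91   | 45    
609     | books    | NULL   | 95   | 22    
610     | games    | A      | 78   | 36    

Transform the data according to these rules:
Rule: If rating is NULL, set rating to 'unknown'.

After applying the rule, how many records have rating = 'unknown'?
2

Step 1: Count records where rating IS NULL
Step 2: Found 2 records with NULL rating
Step 3: These records will have rating set to 'unknown'
Step 4: Records already having rating = 'unknown': 0
Step 5: Answer: 2 + 0 = 2 records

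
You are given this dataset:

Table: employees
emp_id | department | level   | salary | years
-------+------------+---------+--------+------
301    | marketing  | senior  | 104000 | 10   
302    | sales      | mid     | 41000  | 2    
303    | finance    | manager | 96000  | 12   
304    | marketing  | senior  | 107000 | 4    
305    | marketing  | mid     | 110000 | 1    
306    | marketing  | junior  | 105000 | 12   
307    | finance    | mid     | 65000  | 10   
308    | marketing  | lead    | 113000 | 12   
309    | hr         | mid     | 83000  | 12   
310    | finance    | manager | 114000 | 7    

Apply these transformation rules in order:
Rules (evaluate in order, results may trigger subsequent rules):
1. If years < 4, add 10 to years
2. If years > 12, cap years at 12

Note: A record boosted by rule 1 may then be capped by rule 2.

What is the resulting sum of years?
102

Step 1: Apply rule 1 to records with years < 4
  - 2 records get bonus of 10
  - Of these, 0 records then exceed 12 and get capped
Step 2: Apply rule 2 to records with years > 12
  - 0 records (original) are capped
Step 3: Calculate final sum = 102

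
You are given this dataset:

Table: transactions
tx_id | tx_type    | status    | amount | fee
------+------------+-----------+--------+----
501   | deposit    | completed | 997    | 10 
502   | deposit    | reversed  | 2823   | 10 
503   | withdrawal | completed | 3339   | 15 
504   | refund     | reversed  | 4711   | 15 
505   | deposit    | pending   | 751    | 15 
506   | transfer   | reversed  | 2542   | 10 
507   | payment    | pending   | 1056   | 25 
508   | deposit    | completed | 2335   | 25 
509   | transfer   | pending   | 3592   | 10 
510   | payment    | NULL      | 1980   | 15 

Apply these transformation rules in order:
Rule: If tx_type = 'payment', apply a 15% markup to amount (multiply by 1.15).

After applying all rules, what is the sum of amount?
24581.4

Step 1: Records with tx_type = 'payment' have total amount = 3036
Step 2: Apply multiplier: 3036 × 1.15 = 3491.4
Step 3: Other records total: 21090
Step 4: Final sum = 3491.4 + 21090 = 24581.4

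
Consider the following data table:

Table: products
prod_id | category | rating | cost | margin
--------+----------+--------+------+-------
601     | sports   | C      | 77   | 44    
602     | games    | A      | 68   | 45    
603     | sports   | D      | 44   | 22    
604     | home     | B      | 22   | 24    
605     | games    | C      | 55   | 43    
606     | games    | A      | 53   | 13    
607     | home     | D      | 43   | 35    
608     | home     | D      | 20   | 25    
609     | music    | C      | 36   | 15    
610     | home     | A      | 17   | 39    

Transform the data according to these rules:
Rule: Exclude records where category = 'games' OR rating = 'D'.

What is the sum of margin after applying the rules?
122

Step 1: Find records where category = 'games' OR rating = 'D'
Step 2: 6 records match, summing to 183
Step 3: Original sum: 305
Step 4: Remaining sum = 305 - 183 = 122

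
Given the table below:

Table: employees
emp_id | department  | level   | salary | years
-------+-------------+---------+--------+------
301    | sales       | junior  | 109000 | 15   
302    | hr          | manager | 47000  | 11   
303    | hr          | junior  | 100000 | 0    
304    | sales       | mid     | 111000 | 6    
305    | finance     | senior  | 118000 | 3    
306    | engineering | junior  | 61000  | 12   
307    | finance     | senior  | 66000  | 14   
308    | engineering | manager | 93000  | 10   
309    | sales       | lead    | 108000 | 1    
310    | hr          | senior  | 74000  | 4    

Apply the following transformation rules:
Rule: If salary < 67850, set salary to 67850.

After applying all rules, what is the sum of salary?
916550

Step 1: 3 records have salary < 67850
Step 2: These records originally summed to 174000
Step 3: After setting to minimum: 3 × 67850 = 203550
Step 4: Unaffected records sum: 713000
Step 5: Final sum = 203550 + 713000 = 916550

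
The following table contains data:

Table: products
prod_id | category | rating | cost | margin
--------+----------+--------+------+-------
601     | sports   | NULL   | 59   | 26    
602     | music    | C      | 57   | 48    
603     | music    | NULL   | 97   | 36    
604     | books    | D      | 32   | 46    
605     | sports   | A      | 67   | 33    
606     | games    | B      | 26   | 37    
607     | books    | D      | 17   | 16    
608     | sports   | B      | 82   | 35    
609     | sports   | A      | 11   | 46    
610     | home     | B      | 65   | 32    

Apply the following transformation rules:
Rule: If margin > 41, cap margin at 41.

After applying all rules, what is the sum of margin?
338

Step 1: 3 records have margin > 41
Step 2: These records originally summed to 140
Step 3: After capping: 3 × 41 = 123
Step 4: Unaffected records sum: 215
Step 5: Final sum = 123 + 215 = 338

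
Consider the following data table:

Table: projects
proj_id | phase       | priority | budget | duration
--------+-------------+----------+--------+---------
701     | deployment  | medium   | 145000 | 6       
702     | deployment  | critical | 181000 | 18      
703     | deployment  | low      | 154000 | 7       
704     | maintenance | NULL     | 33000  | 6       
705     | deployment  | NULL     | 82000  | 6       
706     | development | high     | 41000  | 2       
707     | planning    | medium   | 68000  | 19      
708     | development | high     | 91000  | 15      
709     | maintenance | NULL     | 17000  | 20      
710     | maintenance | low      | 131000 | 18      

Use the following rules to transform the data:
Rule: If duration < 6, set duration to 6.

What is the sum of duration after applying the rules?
121

Step 1: 1 records have duration < 6
Step 2: These records originally summed to 2
Step 3: After setting to minimum: 1 × 6 = 6
Step 4: Unaffected records sum: 115
Step 5: Final sum = 6 + 115 = 121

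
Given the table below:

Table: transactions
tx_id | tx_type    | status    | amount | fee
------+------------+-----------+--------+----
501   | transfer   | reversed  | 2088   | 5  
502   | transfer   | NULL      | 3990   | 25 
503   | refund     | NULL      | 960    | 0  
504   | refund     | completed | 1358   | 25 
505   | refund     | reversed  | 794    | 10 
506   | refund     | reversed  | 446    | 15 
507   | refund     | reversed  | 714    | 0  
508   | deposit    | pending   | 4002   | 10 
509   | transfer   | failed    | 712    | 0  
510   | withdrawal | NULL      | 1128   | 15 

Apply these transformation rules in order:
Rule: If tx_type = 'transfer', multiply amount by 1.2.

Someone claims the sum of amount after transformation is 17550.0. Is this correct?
Yes, the result is correct.

Step 1: Calculate the correct sum after transformation
Step 2: Apply multiplier 1.2 to records where tx_type = 'transfer'
Step 3: Correct result = 17550.0
Step 4: Claimed result = 17550.0
Step 5: 17550.0 = 17550.0 ✓
Conclusion: The claimed result is correct.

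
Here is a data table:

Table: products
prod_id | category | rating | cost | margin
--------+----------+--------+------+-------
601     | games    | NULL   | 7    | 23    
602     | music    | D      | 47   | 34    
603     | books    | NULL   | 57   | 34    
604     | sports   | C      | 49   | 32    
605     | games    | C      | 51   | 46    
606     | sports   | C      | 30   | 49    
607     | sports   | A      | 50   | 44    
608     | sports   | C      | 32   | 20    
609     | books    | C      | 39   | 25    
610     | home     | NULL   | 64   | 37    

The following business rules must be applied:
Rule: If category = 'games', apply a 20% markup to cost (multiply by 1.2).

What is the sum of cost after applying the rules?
437.6

Step 1: Records with category = 'games' have total cost = 58
Step 2: Apply multiplier: 58 × 1.2 = 69.6
Step 3: Other records total: 368
Step 4: Final sum = 69.6 + 368 = 437.6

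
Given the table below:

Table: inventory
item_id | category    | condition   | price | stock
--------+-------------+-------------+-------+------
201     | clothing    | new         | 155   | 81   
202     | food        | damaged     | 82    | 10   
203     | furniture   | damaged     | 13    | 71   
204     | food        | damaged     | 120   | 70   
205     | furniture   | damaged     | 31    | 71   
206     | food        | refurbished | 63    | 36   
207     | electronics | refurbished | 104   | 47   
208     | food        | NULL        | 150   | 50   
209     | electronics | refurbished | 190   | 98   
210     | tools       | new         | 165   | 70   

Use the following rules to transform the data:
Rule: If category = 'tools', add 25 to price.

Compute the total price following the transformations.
1098

Step 1: Count records where category = 'tools': 1
Step 2: Total bonus added: 1 × 25 = 25
Step 3: Original sum of price: 1073
Step 4: Final sum = 1073 + 25 = 1098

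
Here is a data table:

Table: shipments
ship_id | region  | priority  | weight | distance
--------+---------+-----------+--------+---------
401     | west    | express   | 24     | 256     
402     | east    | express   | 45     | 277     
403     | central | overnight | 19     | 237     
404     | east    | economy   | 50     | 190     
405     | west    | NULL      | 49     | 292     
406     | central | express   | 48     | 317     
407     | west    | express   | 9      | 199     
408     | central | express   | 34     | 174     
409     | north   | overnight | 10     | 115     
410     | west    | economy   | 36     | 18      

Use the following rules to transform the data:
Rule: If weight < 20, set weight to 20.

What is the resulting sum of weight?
346

Step 1: 3 records have weight < 20
Step 2: These records originally summed to 38
Step 3: After setting to minimum: 3 × 20 = 60
Step 4: Unaffected records sum: 286
Step 5: Final sum = 60 + 286 = 346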